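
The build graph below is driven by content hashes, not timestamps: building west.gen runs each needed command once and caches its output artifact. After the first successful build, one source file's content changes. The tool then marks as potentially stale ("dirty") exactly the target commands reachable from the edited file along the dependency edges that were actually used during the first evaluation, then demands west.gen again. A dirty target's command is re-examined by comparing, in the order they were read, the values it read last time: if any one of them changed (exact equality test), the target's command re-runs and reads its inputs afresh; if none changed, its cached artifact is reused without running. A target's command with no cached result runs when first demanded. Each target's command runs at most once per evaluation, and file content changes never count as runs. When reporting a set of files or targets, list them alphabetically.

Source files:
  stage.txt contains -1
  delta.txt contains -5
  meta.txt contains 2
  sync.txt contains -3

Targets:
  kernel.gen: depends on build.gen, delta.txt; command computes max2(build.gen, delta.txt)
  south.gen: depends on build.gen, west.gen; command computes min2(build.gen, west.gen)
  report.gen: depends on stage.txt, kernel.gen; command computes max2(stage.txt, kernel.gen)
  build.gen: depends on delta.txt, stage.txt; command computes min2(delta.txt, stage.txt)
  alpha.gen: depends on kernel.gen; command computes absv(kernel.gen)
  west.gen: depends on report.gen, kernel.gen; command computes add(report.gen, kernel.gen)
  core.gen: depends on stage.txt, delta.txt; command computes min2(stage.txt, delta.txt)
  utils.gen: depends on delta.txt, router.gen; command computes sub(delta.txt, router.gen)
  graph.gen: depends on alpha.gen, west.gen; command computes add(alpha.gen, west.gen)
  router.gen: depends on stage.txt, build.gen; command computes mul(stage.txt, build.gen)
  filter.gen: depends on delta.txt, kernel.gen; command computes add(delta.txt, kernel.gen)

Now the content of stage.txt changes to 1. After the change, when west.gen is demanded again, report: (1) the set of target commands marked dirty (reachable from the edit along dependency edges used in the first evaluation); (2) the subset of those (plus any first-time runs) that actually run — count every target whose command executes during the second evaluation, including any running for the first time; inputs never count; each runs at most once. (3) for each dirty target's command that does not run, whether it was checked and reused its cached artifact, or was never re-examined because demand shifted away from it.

Dirty set: build.gen, kernel.gen, report.gen, west.gen.
Run set: build.gen, report.gen, west.gen (3 run).
Re-examined without running (cache reused): kernel.gen.
The important point: at kernel.gen every value read last time is unchanged, so the dirty flag clears without a run.

Initial pass — values computed on the first demand:
  build.gen = min2(-5, -1) = -5
  kernel.gen = max2(-5, -5) = -5
  report.gen = max2(-1, -5) = -1
  west.gen = add(-1, -5) = -6

Second demand — change propagation:
  build.gen: re-runs because stage.txt -1->1; new result -5 (unchanged).
  kernel.gen: re-examined; everything it read last time is the same (build.gen unchanged, delta.txt unchanged) — cache -5 kept, no run.
  report.gen: re-runs because stage.txt -1->1; new result 1.
  west.gen: re-runs because report.gen -1->1; new result -4.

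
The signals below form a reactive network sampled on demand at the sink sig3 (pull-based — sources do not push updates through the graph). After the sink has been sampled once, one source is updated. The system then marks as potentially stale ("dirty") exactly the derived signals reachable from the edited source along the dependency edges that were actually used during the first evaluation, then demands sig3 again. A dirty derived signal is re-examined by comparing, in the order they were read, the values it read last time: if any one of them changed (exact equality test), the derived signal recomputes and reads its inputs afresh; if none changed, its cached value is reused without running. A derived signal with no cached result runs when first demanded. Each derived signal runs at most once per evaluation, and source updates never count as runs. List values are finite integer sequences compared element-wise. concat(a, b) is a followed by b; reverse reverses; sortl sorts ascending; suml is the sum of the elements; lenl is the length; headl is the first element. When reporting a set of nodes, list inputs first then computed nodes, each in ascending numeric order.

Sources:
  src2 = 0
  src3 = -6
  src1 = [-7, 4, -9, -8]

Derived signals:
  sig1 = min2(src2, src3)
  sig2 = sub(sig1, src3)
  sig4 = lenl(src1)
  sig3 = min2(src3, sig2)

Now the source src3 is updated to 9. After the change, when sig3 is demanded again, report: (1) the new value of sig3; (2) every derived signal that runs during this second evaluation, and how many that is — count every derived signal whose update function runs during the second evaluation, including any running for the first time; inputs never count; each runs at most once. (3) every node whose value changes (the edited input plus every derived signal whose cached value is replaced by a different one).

sig3 now evaluates to -9.
Run set: sig1, sig2, sig3 (3 run).
Changed values: src3, sig1, sig2, sig3.

Initial pass — values computed on the first demand:
  sig1 = min2(0, -6) = -6
  sig2 = sub(-6, -6) = 0
  sig3 = min2(-6, 0) = -6

Second demand — change propagation:
  sig1: re-runs because src3 -6->9; new result 0.
  sig2: re-runs because sig1 -6->0; src3 -6->9; new result -9.
  sig3: re-runs because src3 -6->9; sig2 0->-9; new result -9.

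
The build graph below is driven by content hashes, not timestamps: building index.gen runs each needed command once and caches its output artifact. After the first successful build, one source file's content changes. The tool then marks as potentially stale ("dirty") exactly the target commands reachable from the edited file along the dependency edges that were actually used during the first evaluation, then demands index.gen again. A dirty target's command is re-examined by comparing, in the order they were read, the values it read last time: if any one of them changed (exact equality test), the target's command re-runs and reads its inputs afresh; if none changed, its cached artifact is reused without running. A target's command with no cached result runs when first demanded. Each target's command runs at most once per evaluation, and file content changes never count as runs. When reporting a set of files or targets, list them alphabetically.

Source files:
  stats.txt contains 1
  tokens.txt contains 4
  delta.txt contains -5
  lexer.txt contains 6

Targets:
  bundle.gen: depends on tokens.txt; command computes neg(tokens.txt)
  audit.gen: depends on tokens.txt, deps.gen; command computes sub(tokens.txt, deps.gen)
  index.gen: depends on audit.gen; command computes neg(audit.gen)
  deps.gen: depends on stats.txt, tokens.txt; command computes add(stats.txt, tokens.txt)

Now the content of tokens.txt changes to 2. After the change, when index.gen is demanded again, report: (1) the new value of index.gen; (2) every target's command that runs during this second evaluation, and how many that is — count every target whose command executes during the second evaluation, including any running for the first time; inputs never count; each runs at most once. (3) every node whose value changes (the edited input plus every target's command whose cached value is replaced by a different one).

index.gen now evaluates to 1.
Run set: audit.gen, deps.gen (2 run).
Changed values: deps.gen, tokens.txt.
The important point: audit.gen recomputes to an identical value, and the output ends up unchanged.

Initial pass — values computed on the first demand:
  deps.gen = add(1, 4) = 5
  audit.gen = sub(4, 5) = -1
  index.gen = neg(-1) = 1

Second demand — change propagation:
  deps.gen: re-runs because tokens.txt 4->2; new result 3.
  audit.gen: re-runs because tokens.txt 4->2; deps.gen 5->3; new result -1 (unchanged).
  index.gen: re-examined; everything it read last time is the same (audit.gen unchanged) — cache 1 kept, no run.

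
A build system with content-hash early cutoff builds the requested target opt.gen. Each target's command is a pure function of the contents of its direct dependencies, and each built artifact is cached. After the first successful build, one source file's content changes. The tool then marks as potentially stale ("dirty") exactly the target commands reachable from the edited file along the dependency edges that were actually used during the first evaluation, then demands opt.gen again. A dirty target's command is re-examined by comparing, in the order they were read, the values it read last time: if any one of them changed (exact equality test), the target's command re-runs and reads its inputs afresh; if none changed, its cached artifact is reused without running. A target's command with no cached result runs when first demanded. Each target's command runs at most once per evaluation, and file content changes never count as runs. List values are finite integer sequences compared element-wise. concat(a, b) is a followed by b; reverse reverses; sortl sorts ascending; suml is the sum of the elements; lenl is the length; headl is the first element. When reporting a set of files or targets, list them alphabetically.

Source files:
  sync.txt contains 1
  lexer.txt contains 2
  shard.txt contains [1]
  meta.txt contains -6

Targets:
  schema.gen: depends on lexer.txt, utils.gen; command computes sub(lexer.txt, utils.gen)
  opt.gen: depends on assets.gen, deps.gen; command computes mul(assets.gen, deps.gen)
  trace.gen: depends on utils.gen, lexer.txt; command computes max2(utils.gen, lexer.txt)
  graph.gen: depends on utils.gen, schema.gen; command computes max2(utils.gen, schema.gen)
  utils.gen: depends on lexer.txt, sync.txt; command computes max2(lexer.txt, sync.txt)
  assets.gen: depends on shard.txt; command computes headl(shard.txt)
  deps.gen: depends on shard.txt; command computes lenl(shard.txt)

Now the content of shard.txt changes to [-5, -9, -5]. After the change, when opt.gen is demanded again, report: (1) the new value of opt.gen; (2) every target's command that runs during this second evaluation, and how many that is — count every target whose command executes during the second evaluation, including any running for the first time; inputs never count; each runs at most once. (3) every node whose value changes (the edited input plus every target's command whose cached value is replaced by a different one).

First evaluation (everything demanded from the output):
  assets.gen = headl([1]) = 1
  deps.gen = lenl([1]) = 1
  opt.gen = mul(1, 1) = 1

Propagation after the edit:
  assets.gen: runs — shard.txt [1]->[-5, -9, -5]; result -5.
  deps.gen: runs — shard.txt [1]->[-5, -9, -5]; result 3.
  opt.gen: runs — assets.gen 1->-5; deps.gen 1->3; result -15.

New value of opt.gen: -15.
Target commands that run: assets.gen, deps.gen, opt.gen — 3 in total.
Values that change: assets.gen, deps.gen, opt.gen, shard.txt.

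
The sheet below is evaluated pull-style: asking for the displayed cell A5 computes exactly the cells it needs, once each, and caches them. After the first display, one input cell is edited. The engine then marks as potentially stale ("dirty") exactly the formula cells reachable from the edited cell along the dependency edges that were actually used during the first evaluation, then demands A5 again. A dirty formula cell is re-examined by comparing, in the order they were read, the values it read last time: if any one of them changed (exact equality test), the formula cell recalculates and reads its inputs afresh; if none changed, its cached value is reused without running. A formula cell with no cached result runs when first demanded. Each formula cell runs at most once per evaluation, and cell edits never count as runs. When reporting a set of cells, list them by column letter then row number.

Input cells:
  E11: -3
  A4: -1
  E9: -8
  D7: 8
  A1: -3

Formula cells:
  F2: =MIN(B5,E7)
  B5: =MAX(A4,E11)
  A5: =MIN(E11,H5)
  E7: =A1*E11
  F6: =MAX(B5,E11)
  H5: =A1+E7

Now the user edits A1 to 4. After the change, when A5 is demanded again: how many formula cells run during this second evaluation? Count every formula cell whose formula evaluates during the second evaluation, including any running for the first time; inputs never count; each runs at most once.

3 formula cells run: A5, E7, H5.

First demand of the output computes:
  E7 = -3 * -3 = 9
  H5 = -3 + 9 = 6
  A5 = MIN(-3, 6) = -3

After the edit, cleaning proceeds:
  E7: a read changed (A1 -3->4) — executes, giving -12.
  H5: a read changed (A1 -3->4; E7 9->-12) — executes, giving -8.
  A5: a read changed (H5 6->-8) — executes, giving -8.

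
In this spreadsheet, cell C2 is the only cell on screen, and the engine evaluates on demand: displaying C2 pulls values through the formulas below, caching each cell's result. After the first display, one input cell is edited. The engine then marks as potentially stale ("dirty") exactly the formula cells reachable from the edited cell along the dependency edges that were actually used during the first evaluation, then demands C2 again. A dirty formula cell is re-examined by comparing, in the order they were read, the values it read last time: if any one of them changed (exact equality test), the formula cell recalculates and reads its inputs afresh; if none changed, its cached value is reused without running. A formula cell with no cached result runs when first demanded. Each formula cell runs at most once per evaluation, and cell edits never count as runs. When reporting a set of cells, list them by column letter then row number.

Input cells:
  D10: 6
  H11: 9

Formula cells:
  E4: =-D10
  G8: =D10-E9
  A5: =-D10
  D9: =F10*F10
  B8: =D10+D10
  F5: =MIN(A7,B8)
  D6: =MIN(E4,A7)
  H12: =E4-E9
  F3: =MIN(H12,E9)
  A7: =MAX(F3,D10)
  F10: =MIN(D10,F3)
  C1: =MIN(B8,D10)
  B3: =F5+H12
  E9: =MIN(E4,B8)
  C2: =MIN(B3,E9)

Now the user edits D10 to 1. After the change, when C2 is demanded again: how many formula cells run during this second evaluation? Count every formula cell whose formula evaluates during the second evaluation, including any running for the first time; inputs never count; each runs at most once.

Run set: A7, B3, B8, C2, E4, E9, F3, F5, H12 (9 run).

Initial pass — values computed on the first demand:
  B8 = 6 + 6 = 12
  E4 = -(6) = -6
  E9 = MIN(-6, 12) = -6
  H12 = -6 - -6 = 0
  F3 = MIN(0, -6) = -6
  A7 = MAX(-6, 6) = 6
  F5 = MIN(6, 12) = 6
  B3 = 6 + 0 = 6
  C2 = MIN(6, -6) = -6

Second demand — change propagation:
  B8: re-runs because D10 6->1; D10 6->1; new result 2.
  E4: re-runs because D10 6->1; new result -1.
  E9: re-runs because E4 -6->-1; B8 12->2; new result -1.
  H12: re-runs because E4 -6->-1; E9 -6->-1; new result 0 (unchanged).
  F3: re-runs because E9 -6->-1; new result -1.
  A7: re-runs because F3 -6->-1; D10 6->1; new result 1.
  F5: re-runs because A7 6->1; B8 12->2; new result 1.
  B3: re-runs because F5 6->1; new result 1.
  C2: re-runs because B3 6->1; E9 -6->-1; new result -1.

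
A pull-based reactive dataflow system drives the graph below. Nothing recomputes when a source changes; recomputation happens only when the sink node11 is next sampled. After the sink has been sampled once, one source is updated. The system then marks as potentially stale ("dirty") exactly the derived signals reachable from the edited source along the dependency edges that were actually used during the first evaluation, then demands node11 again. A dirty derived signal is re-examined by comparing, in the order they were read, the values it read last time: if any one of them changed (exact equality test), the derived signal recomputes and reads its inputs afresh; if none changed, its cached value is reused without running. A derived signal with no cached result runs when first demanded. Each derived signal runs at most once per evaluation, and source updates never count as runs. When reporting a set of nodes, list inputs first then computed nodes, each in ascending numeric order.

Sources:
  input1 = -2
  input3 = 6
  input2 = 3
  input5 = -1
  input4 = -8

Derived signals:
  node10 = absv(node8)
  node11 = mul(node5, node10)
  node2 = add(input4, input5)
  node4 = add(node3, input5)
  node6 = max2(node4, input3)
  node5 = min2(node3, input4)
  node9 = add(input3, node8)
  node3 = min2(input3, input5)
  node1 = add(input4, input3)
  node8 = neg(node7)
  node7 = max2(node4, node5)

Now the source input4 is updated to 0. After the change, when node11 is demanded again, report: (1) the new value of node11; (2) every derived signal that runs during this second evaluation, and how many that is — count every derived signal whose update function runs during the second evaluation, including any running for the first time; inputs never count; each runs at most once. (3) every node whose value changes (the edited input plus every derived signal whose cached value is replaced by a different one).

New value of node11: -1.
Derived signals that run: node5, node7, node8, node10, node11 — 5 in total.
Values that change: input4, node5, node7, node8, node10, node11.

First evaluation (everything demanded from the output):
  node3 = min2(6, -1) = -1
  node4 = add(-1, -1) = -2
  node5 = min2(-1, -8) = -8
  node7 = max2(-2, -8) = -2
  node8 = neg(-2) = 2
  node10 = absv(2) = 2
  node11 = mul(-8, 2) = -16

Propagation after the edit:
  node5: runs — input4 -8->0; result -1.
  node7: runs — node5 -8->-1; result -1.
  node8: runs — node7 -2->-1; result 1.
  node10: runs — node8 2->1; result 1.
  node11: runs — node5 -8->-1; node10 2->1; result -1.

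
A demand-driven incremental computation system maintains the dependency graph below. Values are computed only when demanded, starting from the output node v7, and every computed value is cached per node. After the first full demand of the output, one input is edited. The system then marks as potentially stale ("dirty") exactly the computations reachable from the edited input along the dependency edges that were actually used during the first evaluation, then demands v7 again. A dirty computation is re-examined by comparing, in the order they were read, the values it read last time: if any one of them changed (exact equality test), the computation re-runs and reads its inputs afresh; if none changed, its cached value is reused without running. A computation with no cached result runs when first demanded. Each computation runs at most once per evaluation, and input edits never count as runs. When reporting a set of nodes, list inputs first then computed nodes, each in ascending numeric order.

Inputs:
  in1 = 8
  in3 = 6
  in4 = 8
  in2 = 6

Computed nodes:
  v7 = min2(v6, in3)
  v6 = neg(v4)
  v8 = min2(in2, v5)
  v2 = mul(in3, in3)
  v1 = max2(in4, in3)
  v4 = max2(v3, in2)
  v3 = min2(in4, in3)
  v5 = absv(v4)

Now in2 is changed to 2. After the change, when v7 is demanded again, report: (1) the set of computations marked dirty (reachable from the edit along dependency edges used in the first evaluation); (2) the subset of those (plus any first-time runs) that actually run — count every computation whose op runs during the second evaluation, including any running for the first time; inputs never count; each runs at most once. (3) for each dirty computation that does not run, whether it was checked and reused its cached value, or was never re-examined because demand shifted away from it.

Marked dirty: v4, v6, v7.
Computations that run: v4 — 1 in total.
Checked but reused from cache: v6, v7.
Key observation: the change is absorbed at v4 — it re-runs but produces the same value, and the output's value is unchanged.

First evaluation (everything demanded from the output):
  v3 = min2(8, 6) = 6
  v4 = max2(6, 6) = 6
  v6 = neg(6) = -6
  v7 = min2(-6, 6) = -6

Propagation after the edit:
  v4: runs — in2 6->2; result 6 (same value as before).
  v6: checked — values it read are unchanged (v4 unchanged); reused cached -6 without running.
  v7: checked — values it read are unchanged (v6 unchanged, in3 unchanged); reused cached -6 without running.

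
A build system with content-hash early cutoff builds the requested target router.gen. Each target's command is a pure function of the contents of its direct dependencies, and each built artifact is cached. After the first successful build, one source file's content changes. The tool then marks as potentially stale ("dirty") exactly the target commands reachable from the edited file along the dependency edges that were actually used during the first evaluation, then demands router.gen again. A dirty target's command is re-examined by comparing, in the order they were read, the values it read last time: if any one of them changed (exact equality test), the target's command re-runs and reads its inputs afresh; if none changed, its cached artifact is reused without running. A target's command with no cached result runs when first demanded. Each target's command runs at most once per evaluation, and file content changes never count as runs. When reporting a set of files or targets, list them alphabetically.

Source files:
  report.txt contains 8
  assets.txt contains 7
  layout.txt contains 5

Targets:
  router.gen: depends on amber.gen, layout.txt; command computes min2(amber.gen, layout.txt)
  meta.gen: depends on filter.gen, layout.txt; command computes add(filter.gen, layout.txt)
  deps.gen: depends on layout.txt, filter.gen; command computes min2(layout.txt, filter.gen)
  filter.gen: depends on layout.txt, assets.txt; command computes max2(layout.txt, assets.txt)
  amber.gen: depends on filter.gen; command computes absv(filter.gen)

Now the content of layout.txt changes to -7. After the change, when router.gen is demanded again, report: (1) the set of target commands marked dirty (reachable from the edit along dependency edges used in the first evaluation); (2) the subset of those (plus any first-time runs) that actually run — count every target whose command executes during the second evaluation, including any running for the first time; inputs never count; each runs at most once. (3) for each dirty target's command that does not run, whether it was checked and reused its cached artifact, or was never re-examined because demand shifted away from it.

First evaluation (everything demanded from the output):
  filter.gen = max2(5, 7) = 7
  amber.gen = absv(7) = 7
  router.gen = min2(7, 5) = 5

Propagation after the edit:
  filter.gen: runs — layout.txt 5->-7; result 7 (same value as before).
  amber.gen: checked — values it read are unchanged (filter.gen unchanged); reused cached 7 without running.
  router.gen: runs — layout.txt 5->-7; result -7.

Key observation: the cutoff stops propagation at amber.gen — its inputs' values are unchanged, so it reuses its cache.

Marked dirty: amber.gen, filter.gen, router.gen.
Target commands that run: filter.gen, router.gen — 2 in total.
Checked but reused from cache: amber.gen.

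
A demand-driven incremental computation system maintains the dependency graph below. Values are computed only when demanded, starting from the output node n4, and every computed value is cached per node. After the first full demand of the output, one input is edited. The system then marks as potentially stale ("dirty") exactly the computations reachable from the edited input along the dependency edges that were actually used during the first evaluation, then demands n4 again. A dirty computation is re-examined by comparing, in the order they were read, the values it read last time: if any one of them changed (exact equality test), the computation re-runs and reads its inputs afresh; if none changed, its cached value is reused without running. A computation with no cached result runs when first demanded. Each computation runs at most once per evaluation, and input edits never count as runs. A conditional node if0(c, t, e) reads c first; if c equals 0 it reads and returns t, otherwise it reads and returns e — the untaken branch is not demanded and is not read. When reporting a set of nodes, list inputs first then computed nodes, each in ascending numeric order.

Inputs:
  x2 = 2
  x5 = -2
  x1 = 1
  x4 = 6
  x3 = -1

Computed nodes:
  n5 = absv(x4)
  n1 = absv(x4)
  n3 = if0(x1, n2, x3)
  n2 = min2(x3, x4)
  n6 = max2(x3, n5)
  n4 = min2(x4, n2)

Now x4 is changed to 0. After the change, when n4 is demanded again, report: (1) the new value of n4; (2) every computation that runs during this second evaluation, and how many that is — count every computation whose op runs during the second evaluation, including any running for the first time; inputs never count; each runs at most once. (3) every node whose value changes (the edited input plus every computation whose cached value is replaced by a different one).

First evaluation (everything demanded from the output):
  n2 = min2(-1, 6) = -1
  n4 = min2(6, -1) = -1

Propagation after the edit:
  n2: runs — x4 6->0; result -1 (same value as before).
  n4: runs — x4 6->0; result -1 (same value as before).

New value of n4: -1.
Computations that run: n2, n4 — 2 in total.
Values that change: x4.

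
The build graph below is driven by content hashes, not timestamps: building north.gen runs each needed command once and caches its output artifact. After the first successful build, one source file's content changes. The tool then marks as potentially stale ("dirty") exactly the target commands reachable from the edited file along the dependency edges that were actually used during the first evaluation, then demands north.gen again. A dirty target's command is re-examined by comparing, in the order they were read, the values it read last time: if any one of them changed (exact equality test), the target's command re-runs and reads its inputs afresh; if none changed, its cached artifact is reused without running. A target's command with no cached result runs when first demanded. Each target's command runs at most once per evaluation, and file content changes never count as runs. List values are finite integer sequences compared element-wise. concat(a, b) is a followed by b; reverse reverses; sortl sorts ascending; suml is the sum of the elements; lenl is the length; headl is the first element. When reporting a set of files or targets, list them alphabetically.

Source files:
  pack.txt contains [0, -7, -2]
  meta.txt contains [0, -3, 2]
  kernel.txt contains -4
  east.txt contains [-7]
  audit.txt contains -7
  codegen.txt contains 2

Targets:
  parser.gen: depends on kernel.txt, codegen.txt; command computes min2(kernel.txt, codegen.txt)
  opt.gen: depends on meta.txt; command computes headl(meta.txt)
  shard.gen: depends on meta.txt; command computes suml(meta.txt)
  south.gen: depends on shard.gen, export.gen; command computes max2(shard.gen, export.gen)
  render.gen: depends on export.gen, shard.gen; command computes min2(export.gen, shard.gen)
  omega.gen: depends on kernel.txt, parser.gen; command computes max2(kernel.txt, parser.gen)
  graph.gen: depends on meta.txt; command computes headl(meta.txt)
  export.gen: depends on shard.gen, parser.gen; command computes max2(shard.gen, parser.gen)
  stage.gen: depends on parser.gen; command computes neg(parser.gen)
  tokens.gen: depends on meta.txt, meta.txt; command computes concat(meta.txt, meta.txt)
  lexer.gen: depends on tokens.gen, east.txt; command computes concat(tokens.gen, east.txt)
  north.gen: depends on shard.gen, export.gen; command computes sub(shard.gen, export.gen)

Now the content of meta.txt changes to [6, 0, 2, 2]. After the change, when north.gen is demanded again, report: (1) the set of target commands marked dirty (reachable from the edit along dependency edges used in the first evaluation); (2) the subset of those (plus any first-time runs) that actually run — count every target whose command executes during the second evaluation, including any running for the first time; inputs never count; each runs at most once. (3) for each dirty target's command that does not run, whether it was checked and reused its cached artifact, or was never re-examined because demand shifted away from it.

Dirty set: export.gen, north.gen, shard.gen.
Run set: export.gen, north.gen, shard.gen (3 run).
All dirty target commands ended up running.

Initial pass — values computed on the first demand:
  parser.gen = min2(-4, 2) = -4
  shard.gen = suml([0, -3, 2]) = -1
  export.gen = max2(-1, -4) = -1
  north.gen = sub(-1, -1) = 0

Second demand — change propagation:
  shard.gen: re-runs because meta.txt [0, -3, 2]->[6, 0, 2, 2]; new result 10.
  export.gen: re-runs because shard.gen -1->10; new result 10.
  north.gen: re-runs because shard.gen -1->10; export.gen -1->10; new result 0 (unchanged).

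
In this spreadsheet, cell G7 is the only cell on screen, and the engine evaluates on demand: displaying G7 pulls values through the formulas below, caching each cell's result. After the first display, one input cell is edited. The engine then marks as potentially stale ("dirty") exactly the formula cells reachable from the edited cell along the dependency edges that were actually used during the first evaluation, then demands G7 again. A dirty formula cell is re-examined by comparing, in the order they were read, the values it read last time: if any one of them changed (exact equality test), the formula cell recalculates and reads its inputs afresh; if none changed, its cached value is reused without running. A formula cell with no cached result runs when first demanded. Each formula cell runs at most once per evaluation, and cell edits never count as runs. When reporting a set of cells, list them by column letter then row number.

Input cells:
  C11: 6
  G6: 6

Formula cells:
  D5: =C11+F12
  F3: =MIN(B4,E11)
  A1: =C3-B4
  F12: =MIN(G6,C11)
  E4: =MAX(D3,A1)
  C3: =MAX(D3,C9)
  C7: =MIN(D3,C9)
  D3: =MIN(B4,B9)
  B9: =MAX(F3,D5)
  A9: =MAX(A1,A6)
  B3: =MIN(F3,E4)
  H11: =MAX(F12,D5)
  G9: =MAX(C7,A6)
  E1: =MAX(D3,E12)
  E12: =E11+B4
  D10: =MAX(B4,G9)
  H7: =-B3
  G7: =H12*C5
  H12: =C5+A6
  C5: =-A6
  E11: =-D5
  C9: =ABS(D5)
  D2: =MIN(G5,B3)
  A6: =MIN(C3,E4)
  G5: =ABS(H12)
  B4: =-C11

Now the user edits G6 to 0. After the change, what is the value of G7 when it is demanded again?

Initial pass — values computed on the first demand:
  B4 = -(6) = -6
  F12 = MIN(6, 6) = 6
  D5 = 6 + 6 = 12
  C9 = ABS(12) = 12
  E11 = -(12) = -12
  F3 = MIN(-6, -12) = -12
  B9 = MAX(-12, 12) = 12
  D3 = MIN(-6, 12) = -6
  C3 = MAX(-6, 12) = 12
  A1 = 12 - -6 = 18
  E4 = MAX(-6, 18) = 18
  A6 = MIN(12, 18) = 12
  C5 = -(12) = -12
  H12 = -12 + 12 = 0
  G7 = 0 * -12 = 0

Second demand — change propagation:
  F12: re-runs because G6 6->0; new result 0.
  D5: re-runs because F12 6->0; new result 6.
  C9: re-runs because D5 12->6; new result 6.
  E11: re-runs because D5 12->6; new result -6.
  F3: re-runs because E11 -12->-6; new result -6.
  B9: re-runs because F3 -12->-6; D5 12->6; new result 6.
  D3: re-runs because B9 12->6; new result -6 (unchanged).
  C3: re-runs because C9 12->6; new result 6.
  A1: re-runs because C3 12->6; new result 12.
  E4: re-runs because A1 18->12; new result 12.
  A6: re-runs because C3 12->6; E4 18->12; new result 6.
  C5: re-runs because A6 12->6; new result -6.
  H12: re-runs because C5 -12->-6; A6 12->6; new result 0 (unchanged).
  G7: re-runs because C5 -12->-6; new result 0 (unchanged).

G7 now evaluates to 0.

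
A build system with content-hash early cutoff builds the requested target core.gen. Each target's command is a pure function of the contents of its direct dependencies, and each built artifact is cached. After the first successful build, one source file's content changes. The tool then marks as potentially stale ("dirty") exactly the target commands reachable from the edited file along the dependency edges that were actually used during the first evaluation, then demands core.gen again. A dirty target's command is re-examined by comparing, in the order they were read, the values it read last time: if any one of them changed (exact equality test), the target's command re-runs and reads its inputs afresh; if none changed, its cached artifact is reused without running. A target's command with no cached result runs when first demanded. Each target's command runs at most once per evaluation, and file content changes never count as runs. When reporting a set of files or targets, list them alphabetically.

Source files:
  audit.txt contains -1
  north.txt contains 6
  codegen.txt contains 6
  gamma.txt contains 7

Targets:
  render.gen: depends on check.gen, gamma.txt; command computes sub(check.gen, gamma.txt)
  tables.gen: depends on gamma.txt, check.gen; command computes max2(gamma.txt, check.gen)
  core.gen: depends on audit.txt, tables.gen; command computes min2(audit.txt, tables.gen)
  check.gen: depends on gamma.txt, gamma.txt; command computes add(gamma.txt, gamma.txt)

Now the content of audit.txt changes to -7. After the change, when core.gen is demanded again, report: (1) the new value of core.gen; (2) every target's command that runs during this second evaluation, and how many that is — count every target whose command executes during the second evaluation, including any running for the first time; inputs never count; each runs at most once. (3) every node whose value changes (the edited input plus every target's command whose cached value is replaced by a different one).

First evaluation (everything demanded from the output):
  check.gen = add(7, 7) = 14
  tables.gen = max2(7, 14) = 14
  core.gen = min2(-1, 14) = -1

Propagation after the edit:
  core.gen: runs — audit.txt -1->-7; result -7.

New value of core.gen: -7.
Target commands that run: core.gen — 1 in total.
Values that change: audit.txt, core.gen.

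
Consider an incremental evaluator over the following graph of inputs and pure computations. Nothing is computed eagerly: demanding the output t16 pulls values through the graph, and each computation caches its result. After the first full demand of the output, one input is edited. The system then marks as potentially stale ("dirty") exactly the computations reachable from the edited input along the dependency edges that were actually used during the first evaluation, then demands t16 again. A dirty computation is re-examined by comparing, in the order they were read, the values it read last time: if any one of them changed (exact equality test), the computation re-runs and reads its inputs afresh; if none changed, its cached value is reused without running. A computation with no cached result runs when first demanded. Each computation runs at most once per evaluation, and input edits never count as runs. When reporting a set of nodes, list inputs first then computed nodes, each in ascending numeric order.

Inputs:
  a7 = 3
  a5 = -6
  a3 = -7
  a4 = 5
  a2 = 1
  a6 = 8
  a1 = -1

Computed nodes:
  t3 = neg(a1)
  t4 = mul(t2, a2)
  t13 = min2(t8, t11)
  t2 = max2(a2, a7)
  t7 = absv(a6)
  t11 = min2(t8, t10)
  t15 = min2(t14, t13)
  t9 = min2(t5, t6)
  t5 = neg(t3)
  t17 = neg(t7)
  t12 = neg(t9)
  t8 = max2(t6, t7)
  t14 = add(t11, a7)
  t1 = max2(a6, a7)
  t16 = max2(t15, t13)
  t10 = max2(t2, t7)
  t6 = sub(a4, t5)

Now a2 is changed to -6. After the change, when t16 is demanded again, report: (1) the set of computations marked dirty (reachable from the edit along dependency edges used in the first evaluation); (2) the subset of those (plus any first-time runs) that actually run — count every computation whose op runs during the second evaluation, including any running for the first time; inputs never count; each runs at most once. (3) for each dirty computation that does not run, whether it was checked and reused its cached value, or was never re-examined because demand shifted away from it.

Dirty set: t2, t10, t11, t13, t14, t15, t16.
Run set: t2 (1 run).
Re-examined without running (cache reused): t10, t11, t13, t14, t15, t16.
The important point: t2 recomputes to an identical value, and the output ends up unchanged.

Initial pass — values computed on the first demand:
  t2 = max2(1, 3) = 3
  t3 = neg(-1) = 1
  t5 = neg(1) = -1
  t6 = sub(5, -1) = 6
  t7 = absv(8) = 8
  t8 = max2(6, 8) = 8
  t10 = max2(3, 8) = 8
  t11 = min2(8, 8) = 8
  t13 = min2(8, 8) = 8
  t14 = add(8, 3) = 11
  t15 = min2(11, 8) = 8
  t16 = max2(8, 8) = 8

Second demand — change propagation:
  t2: re-runs because a2 1->-6; new result 3 (unchanged).
  t10: re-examined; everything it read last time is the same (t2 unchanged, t7 unchanged) — cache 8 kept, no run.
  t11: re-examined; everything it read last time is the same (t8 unchanged, t10 unchanged) — cache 8 kept, no run.
  t13: re-examined; everything it read last time is the same (t8 unchanged, t11 unchanged) — cache 8 kept, no run.
  t14: re-examined; everything it read last time is the same (t11 unchanged, a7 unchanged) — cache 11 kept, no run.
  t15: re-examined; everything it read last time is the same (t14 unchanged, t13 unchanged) — cache 8 kept, no run.
  t16: re-examined; everything it read last time is the same (t15 unchanged, t13 unchanged) — cache 8 kept, no run.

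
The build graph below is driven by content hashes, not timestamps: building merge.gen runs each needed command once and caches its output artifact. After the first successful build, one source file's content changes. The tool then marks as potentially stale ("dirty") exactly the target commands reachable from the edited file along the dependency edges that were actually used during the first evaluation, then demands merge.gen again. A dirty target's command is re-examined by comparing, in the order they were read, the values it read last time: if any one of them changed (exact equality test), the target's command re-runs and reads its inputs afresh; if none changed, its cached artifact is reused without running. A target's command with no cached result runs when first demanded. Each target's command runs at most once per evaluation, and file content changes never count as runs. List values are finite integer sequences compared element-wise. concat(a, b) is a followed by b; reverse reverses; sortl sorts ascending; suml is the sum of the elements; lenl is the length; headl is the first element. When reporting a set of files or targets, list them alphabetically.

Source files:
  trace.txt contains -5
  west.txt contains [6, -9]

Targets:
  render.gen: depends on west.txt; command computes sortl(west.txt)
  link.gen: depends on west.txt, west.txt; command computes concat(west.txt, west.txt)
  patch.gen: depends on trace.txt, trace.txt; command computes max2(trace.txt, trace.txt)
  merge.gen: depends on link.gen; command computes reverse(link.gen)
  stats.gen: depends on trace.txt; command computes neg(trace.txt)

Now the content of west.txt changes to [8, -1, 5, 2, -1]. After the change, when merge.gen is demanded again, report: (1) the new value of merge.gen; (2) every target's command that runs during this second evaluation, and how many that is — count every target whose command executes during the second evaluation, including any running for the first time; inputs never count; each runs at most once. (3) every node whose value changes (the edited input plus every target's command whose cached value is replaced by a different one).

Initial pass — values computed on the first demand:
  link.gen = concat([6, -9], [6, -9]) = [6, -9, 6, -9]
  merge.gen = reverse([6, -9, 6, -9]) = [-9, 6, -9, 6]

Second demand — change propagation:
  link.gen: re-runs because west.txt [6, -9]->[8, -1, 5, 2, -1]; west.txt [6, -9]->[8, -1, 5, 2, -1]; new result [8, -1, 5, 2, -1, 8, -1, 5, 2, -1].
  merge.gen: re-runs because link.gen [6, -9, 6, -9]->[8, -1, 5, 2, -1, 8, -1, 5, 2, -1]; new result [-1, 2, 5, -1, 8, -1, 2, 5, -1, 8].

merge.gen now evaluates to [-1, 2, 5, -1, 8, -1, 2, 5, -1, 8].
Run set: link.gen, merge.gen (2 run).
Changed values: link.gen, merge.gen, west.txt.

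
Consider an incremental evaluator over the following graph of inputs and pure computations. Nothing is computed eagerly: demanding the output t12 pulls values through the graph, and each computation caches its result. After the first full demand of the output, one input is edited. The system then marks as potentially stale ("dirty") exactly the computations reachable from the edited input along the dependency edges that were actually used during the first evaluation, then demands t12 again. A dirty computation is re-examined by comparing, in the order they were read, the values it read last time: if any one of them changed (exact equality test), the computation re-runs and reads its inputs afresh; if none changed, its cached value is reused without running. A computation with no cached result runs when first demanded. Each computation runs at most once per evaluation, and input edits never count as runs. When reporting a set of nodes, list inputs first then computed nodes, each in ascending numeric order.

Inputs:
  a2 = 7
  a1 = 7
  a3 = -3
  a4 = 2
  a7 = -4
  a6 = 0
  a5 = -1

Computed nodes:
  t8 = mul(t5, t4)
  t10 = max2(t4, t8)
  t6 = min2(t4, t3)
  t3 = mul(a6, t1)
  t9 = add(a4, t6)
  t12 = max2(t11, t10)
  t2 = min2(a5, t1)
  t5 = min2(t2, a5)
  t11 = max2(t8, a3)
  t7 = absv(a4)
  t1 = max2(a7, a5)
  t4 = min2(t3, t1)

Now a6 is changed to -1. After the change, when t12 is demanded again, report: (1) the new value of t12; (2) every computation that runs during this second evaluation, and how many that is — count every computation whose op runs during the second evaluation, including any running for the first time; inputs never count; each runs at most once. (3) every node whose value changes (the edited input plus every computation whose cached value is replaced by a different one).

t12 now evaluates to 1.
Run set: t3, t4 (2 run).
Changed values: a6, t3.
The important point: t4 recomputes to an identical value, and the output ends up unchanged.

Initial pass — values computed on the first demand:
  t1 = max2(-4, -1) = -1
  t2 = min2(-1, -1) = -1
  t3 = mul(0, -1) = 0
  t4 = min2(0, -1) = -1
  t5 = min2(-1, -1) = -1
  t8 = mul(-1, -1) = 1
  t10 = max2(-1, 1) = 1
  t11 = max2(1, -3) = 1
  t12 = max2(1, 1) = 1

Second demand — change propagation:
  t3: re-runs because a6 0->-1; new result 1.
  t4: re-runs because t3 0->1; new result -1 (unchanged).
  t8: re-examined; everything it read last time is the same (t5 unchanged, t4 unchanged) — cache 1 kept, no run.
  t10: re-examined; everything it read last time is the same (t4 unchanged, t8 unchanged) — cache 1 kept, no run.
  t11: re-examined; everything it read last time is the same (t8 unchanged, a3 unchanged) — cache 1 kept, no run.
  t12: re-examined; everything it read last time is the same (t11 unchanged, t10 unchanged) — cache 1 kept, no run.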